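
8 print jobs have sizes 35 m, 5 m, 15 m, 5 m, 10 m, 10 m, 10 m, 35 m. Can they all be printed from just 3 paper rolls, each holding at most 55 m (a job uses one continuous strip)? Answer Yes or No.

A valid assignment using 3 paper rolls:
  roll 1: 35 + 15 + 5 = 55
  roll 2: 35 + 10 + 10 = 55
  roll 3: 10 + 5 = 15
Every load is within 55 m, so 3 paper rolls suffice.

Yes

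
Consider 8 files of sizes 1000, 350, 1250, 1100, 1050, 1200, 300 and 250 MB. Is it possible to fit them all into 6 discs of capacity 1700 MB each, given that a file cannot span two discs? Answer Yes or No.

Yes

A valid assignment using 5 discs:
  disc 1: 1250 + 350 = 1600
  disc 2: 1200 + 300 = 1500
  disc 3: 1100 + 250 = 1350
  disc 4: 1050 = 1050
  disc 5: 1000 = 1000
That uses only 5 ≤ 6, so 6 discs are enough.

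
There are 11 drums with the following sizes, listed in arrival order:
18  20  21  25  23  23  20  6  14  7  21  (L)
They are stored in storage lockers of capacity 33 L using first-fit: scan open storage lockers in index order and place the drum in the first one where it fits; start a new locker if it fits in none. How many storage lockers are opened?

9

  18 → locker 1 (new)  [load 18/33]
  20 → locker 2 (new)  [load 20/33]
  21 → locker 3 (new)  [load 21/33]
  25 → locker 4 (new)  [load 25/33]
  23 → locker 5 (new)  [load 23/33]
  23 → locker 6 (new)  [load 23/33]
  20 → locker 7 (new)  [load 20/33]
  6 → locker 1  [load 24/33]
  14 → locker 8 (new)  [load 14/33]
  7 → locker 1  [load 31/33]
  21 → locker 9 (new)  [load 21/33]
9 storage lockers opened.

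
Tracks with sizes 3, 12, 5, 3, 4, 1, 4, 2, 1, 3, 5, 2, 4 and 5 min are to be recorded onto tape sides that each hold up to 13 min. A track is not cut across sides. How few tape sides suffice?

5

Total = 12 + 5 + 5 + 5 + 4 + 4 + 4 + 3 + 3 + 3 + 2 + 2 + 1 + 1 = 54 min.
Lower bound: ⌈54/13⌉ = 5 tape sides.
A packing using 5 tape sides:
  side 1: 12 + 1 = 13
  side 2: 5 + 5 + 3 = 13
  side 3: 5 + 4 + 4 = 13
  side 4: 4 + 3 + 3 + 2 + 1 = 13
  side 5: 2 = 2
This matches the lower bound, so 5 is optimal.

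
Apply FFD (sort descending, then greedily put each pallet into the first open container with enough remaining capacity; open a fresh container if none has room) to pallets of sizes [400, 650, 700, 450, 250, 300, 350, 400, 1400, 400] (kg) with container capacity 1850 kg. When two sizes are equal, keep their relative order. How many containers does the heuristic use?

Sorted descending: 1400, 700, 650, 450, 400, 400, 400, 350, 300, 250.
  1400 → container 1 (new)  [load 1400/1850]
  700 → container 2 (new)  [load 700/1850]
  650 → container 2  [load 1350/1850]
  450 → container 1  [load 1850/1850]
  400 → container 2  [load 1750/1850]
  400 → container 3 (new)  [load 400/1850]
  400 → container 3  [load 800/1850]
  350 → container 3  [load 1150/1850]
  300 → container 3  [load 1450/1850]
  250 → container 3  [load 1700/1850]
3 containers opened.

3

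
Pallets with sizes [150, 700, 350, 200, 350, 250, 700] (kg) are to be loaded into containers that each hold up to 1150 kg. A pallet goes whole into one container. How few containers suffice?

3

Total = 700 + 700 + 350 + 350 + 250 + 200 + 150 = 2700 kg.
Lower bound: ⌈2700/1150⌉ = 3 containers.
A packing using 3 containers:
  container 1: 700 + 350 = 1050
  container 2: 700 + 350 = 1050
  container 3: 250 + 200 + 150 = 600
This matches the lower bound, so 3 is optimal.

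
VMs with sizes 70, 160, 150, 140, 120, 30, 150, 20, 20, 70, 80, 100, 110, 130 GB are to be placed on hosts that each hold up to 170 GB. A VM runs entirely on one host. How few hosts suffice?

Total = 160 + 150 + 150 + 140 + 130 + 120 + 110 + 100 + 80 + 70 + 70 + 30 + 20 + 20 = 1350 GB.
Lower bound: ⌈1350/170⌉ = 8 hosts.
A packing using 9 hosts:
  host 1: 160 = 160
  host 2: 150 + 20 = 170
  host 3: 150 + 20 = 170
  host 4: 140 + 30 = 170
  host 5: 130 = 130
  host 6: 120 = 120
  host 7: 110 = 110
  host 8: 100 + 70 = 170
  host 9: 80 + 70 = 150
No arrangement into 8 hosts stays within capacity, so 9 is optimal.

9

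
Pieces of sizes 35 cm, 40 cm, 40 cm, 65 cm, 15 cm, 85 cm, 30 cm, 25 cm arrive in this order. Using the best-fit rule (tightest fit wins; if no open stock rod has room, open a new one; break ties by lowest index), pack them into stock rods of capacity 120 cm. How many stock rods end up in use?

  35 → stock rod 1 (new)  [load 35/120]
  40 → stock rod 1  [load 75/120]
  40 → stock rod 1  [load 115/120]
  65 → stock rod 2 (new)  [load 65/120]
  15 → stock rod 2  [load 80/120]
  85 → stock rod 3 (new)  [load 85/120]
  30 → stock rod 3  [load 115/120]
  25 → stock rod 2  [load 105/120]
3 stock rods opened.

3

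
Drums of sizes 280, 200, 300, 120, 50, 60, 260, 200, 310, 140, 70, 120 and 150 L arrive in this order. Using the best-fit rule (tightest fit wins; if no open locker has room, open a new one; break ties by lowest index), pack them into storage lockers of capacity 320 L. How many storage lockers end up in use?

  280 → locker 1 (new)  [load 280/320]
  200 → locker 2 (new)  [load 200/320]
  300 → locker 3 (new)  [load 300/320]
  120 → locker 2  [load 320/320]
  50 → locker 4 (new)  [load 50/320]
  60 → locker 4  [load 110/320]
  260 → locker 5 (new)  [load 260/320]
  200 → locker 4  [load 310/320]
  310 → locker 6 (new)  [load 310/320]
  140 → locker 7 (new)  [load 140/320]
  70 → locker 7  [load 210/320]
  120 → locker 8 (new)  [load 120/320]
  150 → locker 8  [load 270/320]
8 storage lockers opened.

8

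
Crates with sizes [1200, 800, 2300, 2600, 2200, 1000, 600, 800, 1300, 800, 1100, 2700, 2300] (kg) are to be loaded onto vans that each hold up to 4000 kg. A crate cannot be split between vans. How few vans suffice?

Total = 2700 + 2600 + 2300 + 2300 + 2200 + 1300 + 1200 + 1100 + 1000 + 800 + 800 + 800 + 600 = 19700 kg.
Lower bound: ⌈19700/4000⌉ = 5 vans.
A packing using 5 vans:
  van 1: 2700 + 1300 = 4000
  van 2: 2600 + 1200 = 3800
  van 3: 2300 + 1100 + 600 = 4000
  van 4: 2300 + 800 + 800 = 3900
  van 5: 2200 + 1000 + 800 = 4000
This matches the lower bound, so 5 is optimal.

5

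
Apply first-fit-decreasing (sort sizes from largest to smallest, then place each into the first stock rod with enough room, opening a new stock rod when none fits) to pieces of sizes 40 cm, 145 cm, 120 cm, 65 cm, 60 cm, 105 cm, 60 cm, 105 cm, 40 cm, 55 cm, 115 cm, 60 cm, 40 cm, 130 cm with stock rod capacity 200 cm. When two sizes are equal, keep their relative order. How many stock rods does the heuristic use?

7

Sorted descending: 145, 130, 120, 115, 105, 105, 65, 60, 60, 60, 55, 40, 40, 40.
  145 → stock rod 1 (new)  [load 145/200]
  130 → stock rod 2 (new)  [load 130/200]
  120 → stock rod 3 (new)  [load 120/200]
  115 → stock rod 4 (new)  [load 115/200]
  105 → stock rod 5 (new)  [load 105/200]
  105 → stock rod 6 (new)  [load 105/200]
  65 → stock rod 2  [load 195/200]
  60 → stock rod 3  [load 180/200]
  60 → stock rod 4  [load 175/200]
  60 → stock rod 5  [load 165/200]
  55 → stock rod 1  [load 200/200]
  40 → stock rod 6  [load 145/200]
  40 → stock rod 6  [load 185/200]
  40 → stock rod 7 (new)  [load 40/200]
7 stock rods opened.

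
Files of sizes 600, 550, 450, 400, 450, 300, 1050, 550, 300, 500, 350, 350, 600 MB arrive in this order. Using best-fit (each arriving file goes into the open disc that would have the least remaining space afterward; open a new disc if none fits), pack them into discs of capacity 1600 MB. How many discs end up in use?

5

  600 → disc 1 (new)  [load 600/1600]
  550 → disc 1  [load 1150/1600]
  450 → disc 1  [load 1600/1600]
  400 → disc 2 (new)  [load 400/1600]
  450 → disc 2  [load 850/1600]
  300 → disc 2  [load 1150/1600]
  1050 → disc 3 (new)  [load 1050/1600]
  550 → disc 3  [load 1600/1600]
  300 → disc 2  [load 1450/1600]
  500 → disc 4 (new)  [load 500/1600]
  350 → disc 4  [load 850/1600]
  350 → disc 4  [load 1200/1600]
  600 → disc 5 (new)  [load 600/1600]
5 discs opened.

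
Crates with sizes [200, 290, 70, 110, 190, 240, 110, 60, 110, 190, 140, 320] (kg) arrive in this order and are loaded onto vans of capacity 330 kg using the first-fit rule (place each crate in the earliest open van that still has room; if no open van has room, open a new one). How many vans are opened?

7

  200 → van 1 (new)  [load 200/330]
  290 → van 2 (new)  [load 290/330]
  70 → van 1  [load 270/330]
  110 → van 3 (new)  [load 110/330]
  190 → van 3  [load 300/330]
  240 → van 4 (new)  [load 240/330]
  110 → van 5 (new)  [load 110/330]
  60 → van 1  [load 330/330]
  110 → van 5  [load 220/330]
  190 → van 6 (new)  [load 190/330]
  140 → van 6  [load 330/330]
  320 → van 7 (new)  [load 320/330]
7 vans opened.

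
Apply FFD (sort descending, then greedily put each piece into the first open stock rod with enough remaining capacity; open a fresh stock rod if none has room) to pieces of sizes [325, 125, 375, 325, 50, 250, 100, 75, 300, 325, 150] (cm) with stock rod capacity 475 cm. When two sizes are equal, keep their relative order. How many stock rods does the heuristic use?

Sorted descending: 375, 325, 325, 325, 300, 250, 150, 125, 100, 75, 50.
  375 → stock rod 1 (new)  [load 375/475]
  325 → stock rod 2 (new)  [load 325/475]
  325 → stock rod 3 (new)  [load 325/475]
  325 → stock rod 4 (new)  [load 325/475]
  300 → stock rod 5 (new)  [load 300/475]
  250 → stock rod 6 (new)  [load 250/475]
  150 → stock rod 2  [load 475/475]
  125 → stock rod 3  [load 450/475]
  100 → stock rod 1  [load 475/475]
  75 → stock rod 4  [load 400/475]
  50 → stock rod 4  [load 450/475]
6 stock rods opened.

6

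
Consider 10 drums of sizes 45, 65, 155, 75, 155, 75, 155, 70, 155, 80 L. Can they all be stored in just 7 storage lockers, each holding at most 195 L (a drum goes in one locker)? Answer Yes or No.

Yes

A valid assignment using 7 storage lockers:
  locker 1: 155 = 155
  locker 2: 155 = 155
  locker 3: 155 = 155
  locker 4: 155 = 155
  locker 5: 80 + 75 = 155
  locker 6: 75 + 70 + 45 = 190
  locker 7: 65 = 65
Every load is within 195 L, so 7 storage lockers suffice.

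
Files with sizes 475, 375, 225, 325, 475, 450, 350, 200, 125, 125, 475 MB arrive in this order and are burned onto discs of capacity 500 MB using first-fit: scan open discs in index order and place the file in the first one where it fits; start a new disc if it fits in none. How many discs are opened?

  475 → disc 1 (new)  [load 475/500]
  375 → disc 2 (new)  [load 375/500]
  225 → disc 3 (new)  [load 225/500]
  325 → disc 4 (new)  [load 325/500]
  475 → disc 5 (new)  [load 475/500]
  450 → disc 6 (new)  [load 450/500]
  350 → disc 7 (new)  [load 350/500]
  200 → disc 3  [load 425/500]
  125 → disc 2  [load 500/500]
  125 → disc 4  [load 450/500]
  475 → disc 8 (new)  [load 475/500]
8 discs opened.

8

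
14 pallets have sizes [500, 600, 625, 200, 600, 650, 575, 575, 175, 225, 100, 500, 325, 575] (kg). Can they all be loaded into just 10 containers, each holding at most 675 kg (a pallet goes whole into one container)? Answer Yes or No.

Total = 6225 kg; ⌈6225/675⌉ = 10.
The bound of 10 does not rule out 10, but exhaustive search shows no assignment into 10 containers of capacity 675 kg exists — the minimum is 11.

No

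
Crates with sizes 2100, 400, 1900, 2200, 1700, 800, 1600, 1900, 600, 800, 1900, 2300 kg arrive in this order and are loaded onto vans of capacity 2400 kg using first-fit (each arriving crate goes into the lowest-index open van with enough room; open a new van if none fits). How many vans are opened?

9

  2100 → van 1 (new)  [load 2100/2400]
  400 → van 2 (new)  [load 400/2400]
  1900 → van 2  [load 2300/2400]
  2200 → van 3 (new)  [load 2200/2400]
  1700 → van 4 (new)  [load 1700/2400]
  800 → van 5 (new)  [load 800/2400]
  1600 → van 5  [load 2400/2400]
  1900 → van 6 (new)  [load 1900/2400]
  600 → van 4  [load 2300/2400]
  800 → van 7 (new)  [load 800/2400]
  1900 → van 8 (new)  [load 1900/2400]
  2300 → van 9 (new)  [load 2300/2400]
9 vans opened.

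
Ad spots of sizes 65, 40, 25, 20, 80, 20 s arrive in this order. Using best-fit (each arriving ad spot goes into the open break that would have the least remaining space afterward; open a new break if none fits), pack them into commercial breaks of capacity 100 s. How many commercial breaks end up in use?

3

  65 → break 1 (new)  [load 65/100]
  40 → break 2 (new)  [load 40/100]
  25 → break 1  [load 90/100]
  20 → break 2  [load 60/100]
  80 → break 3 (new)  [load 80/100]
  20 → break 3  [load 100/100]
3 commercial breaks opened.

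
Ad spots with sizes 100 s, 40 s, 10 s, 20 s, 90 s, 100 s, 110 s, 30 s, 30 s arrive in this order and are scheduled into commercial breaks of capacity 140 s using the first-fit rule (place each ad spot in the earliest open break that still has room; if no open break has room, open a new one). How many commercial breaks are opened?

  100 → break 1 (new)  [load 100/140]
  40 → break 1  [load 140/140]
  10 → break 2 (new)  [load 10/140]
  20 → break 2  [load 30/140]
  90 → break 2  [load 120/140]
  100 → break 3 (new)  [load 100/140]
  110 → break 4 (new)  [load 110/140]
  30 → break 3  [load 130/140]
  30 → break 4  [load 140/140]
4 commercial breaks opened.

4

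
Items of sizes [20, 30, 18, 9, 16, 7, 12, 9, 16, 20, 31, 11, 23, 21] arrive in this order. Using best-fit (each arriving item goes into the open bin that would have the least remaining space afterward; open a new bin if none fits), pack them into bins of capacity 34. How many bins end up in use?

9

  20 → bin 1 (new)  [load 20/34]
  30 → bin 2 (new)  [load 30/34]
  18 → bin 3 (new)  [load 18/34]
  9 → bin 1  [load 29/34]
  16 → bin 3  [load 34/34]
  7 → bin 4 (new)  [load 7/34]
  12 → bin 4  [load 19/34]
  9 → bin 4  [load 28/34]
  16 → bin 5 (new)  [load 16/34]
  20 → bin 6 (new)  [load 20/34]
  31 → bin 7 (new)  [load 31/34]
  11 → bin 6  [load 31/34]
  23 → bin 8 (new)  [load 23/34]
  21 → bin 9 (new)  [load 21/34]
9 bins opened.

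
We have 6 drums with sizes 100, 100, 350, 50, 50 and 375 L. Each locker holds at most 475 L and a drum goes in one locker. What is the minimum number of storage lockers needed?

Total = 375 + 350 + 100 + 100 + 50 + 50 = 1025 L.
Lower bound: ⌈1025/475⌉ = 3 storage lockers.
A packing using 3 storage lockers:
  locker 1: 375 + 100 = 475
  locker 2: 350 + 100 = 450
  locker 3: 50 + 50 = 100
This matches the lower bound, so 3 is optimal.

3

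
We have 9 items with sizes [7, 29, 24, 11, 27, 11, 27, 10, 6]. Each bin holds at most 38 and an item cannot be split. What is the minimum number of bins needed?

Total = 29 + 27 + 27 + 24 + 11 + 11 + 10 + 7 + 6 = 152.
Lower bound: ⌈152/38⌉ = 4 bins.
A packing using 5 bins:
  bin 1: 29 + 7 = 36
  bin 2: 27 + 11 = 38
  bin 3: 27 + 11 = 38
  bin 4: 24 + 10 = 34
  bin 5: 6 = 6
No arrangement into 4 bins stays within capacity, so 5 is optimal.

5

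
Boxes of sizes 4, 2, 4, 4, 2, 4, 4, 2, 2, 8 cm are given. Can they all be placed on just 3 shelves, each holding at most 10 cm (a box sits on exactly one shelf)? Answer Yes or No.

No

Total = 36 cm; ⌈36/10⌉ = 4.
At least 4 shelves are required, but only 3 are allowed.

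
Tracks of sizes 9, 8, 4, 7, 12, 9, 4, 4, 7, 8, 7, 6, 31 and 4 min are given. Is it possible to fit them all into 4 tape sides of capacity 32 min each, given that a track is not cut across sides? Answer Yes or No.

A valid assignment using 4 tape sides:
  side 1: 31 = 31
  side 2: 12 + 9 + 9 = 30
  side 3: 8 + 8 + 7 + 7 = 30
  side 4: 7 + 6 + 4 + 4 + 4 + 4 = 29
Every load is within 32 min, so 4 tape sides suffice.

Yes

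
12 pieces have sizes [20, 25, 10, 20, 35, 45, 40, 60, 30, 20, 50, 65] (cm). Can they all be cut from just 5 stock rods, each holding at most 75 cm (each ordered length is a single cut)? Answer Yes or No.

No

Total = 420 cm; ⌈420/75⌉ = 6.
At least 6 stock rods are required, but only 5 are allowed.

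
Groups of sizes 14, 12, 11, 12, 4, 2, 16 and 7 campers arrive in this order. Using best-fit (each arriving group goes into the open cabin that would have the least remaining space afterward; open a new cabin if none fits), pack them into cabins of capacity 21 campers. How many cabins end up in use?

  14 → cabin 1 (new)  [load 14/21]
  12 → cabin 2 (new)  [load 12/21]
  11 → cabin 3 (new)  [load 11/21]
  12 → cabin 4 (new)  [load 12/21]
  4 → cabin 1  [load 18/21]
  2 → cabin 1  [load 20/21]
  16 → cabin 5 (new)  [load 16/21]
  7 → cabin 2  [load 19/21]
5 cabins opened.

5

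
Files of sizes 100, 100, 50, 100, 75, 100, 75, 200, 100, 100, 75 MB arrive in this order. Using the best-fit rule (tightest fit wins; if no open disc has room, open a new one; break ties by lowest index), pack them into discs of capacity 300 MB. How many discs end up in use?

  100 → disc 1 (new)  [load 100/300]
  100 → disc 1  [load 200/300]
  50 → disc 1  [load 250/300]
  100 → disc 2 (new)  [load 100/300]
  75 → disc 2  [load 175/300]
  100 → disc 2  [load 275/300]
  75 → disc 3 (new)  [load 75/300]
  200 → disc 3  [load 275/300]
  100 → disc 4 (new)  [load 100/300]
  100 → disc 4  [load 200/300]
  75 → disc 4  [load 275/300]
4 discs opened.

4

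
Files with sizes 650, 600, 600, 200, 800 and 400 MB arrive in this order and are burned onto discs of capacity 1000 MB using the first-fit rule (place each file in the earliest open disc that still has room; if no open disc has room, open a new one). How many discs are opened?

  650 → disc 1 (new)  [load 650/1000]
  600 → disc 2 (new)  [load 600/1000]
  600 → disc 3 (new)  [load 600/1000]
  200 → disc 1  [load 850/1000]
  800 → disc 4 (new)  [load 800/1000]
  400 → disc 2  [load 1000/1000]
4 discs opened.

4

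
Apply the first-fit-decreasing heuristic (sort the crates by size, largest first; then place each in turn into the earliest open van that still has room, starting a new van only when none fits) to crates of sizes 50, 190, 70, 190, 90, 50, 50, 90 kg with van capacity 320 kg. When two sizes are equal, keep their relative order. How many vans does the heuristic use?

3

Sorted descending: 190, 190, 90, 90, 70, 50, 50, 50.
  190 → van 1 (new)  [load 190/320]
  190 → van 2 (new)  [load 190/320]
  90 → van 1  [load 280/320]
  90 → van 2  [load 280/320]
  70 → van 3 (new)  [load 70/320]
  50 → van 3  [load 120/320]
  50 → van 3  [load 170/320]
  50 → van 3  [load 220/320]
3 vans opened.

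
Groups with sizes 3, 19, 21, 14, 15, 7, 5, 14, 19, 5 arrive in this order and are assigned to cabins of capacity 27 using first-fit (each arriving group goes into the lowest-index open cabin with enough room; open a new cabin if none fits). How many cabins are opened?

  3 → cabin 1 (new)  [load 3/27]
  19 → cabin 1  [load 22/27]
  21 → cabin 2 (new)  [load 21/27]
  14 → cabin 3 (new)  [load 14/27]
  15 → cabin 4 (new)  [load 15/27]
  7 → cabin 3  [load 21/27]
  5 → cabin 1  [load 27/27]
  14 → cabin 5 (new)  [load 14/27]
  19 → cabin 6 (new)  [load 19/27]
  5 → cabin 2  [load 26/27]
6 cabins opened.

6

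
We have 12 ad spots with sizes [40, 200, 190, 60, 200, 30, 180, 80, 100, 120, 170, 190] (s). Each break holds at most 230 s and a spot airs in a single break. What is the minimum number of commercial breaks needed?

Total = 200 + 200 + 190 + 190 + 180 + 170 + 120 + 100 + 80 + 60 + 40 + 30 = 1560 s.
Lower bound: ⌈1560/230⌉ = 7 commercial breaks.
A packing using 8 commercial breaks:
  break 1: 200 + 30 = 230
  break 2: 200 = 200
  break 3: 190 + 40 = 230
  break 4: 190 = 190
  break 5: 180 = 180
  break 6: 170 + 60 = 230
  break 7: 120 + 100 = 220
  break 8: 80 = 80
No arrangement into 7 commercial breaks stays within capacity, so 8 is optimal.

8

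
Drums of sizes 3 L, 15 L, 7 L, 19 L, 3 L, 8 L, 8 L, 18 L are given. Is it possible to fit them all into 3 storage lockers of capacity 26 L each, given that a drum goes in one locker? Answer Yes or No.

No

Total = 81 L; ⌈81/26⌉ = 4.
At least 4 storage lockers are required, but only 3 are allowed.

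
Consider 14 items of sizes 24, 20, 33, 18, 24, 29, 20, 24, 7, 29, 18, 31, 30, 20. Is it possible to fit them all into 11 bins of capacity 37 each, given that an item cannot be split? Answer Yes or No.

Total = 327; ⌈327/37⌉ = 9.
11 items each exceed half the capacity and cannot share a bin, forcing at least 11 bins.
The bound of 11 does not rule out 11, but exhaustive search shows no assignment into 11 bins of capacity 37 exists — the minimum is 12.

No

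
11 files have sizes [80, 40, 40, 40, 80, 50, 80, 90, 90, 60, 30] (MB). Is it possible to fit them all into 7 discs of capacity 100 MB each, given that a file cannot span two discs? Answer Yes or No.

Total = 680 MB; ⌈680/100⌉ = 7.
The bound of 7 does not rule out 7, but exhaustive search shows no assignment into 7 discs of capacity 100 MB exists — the minimum is 8.

No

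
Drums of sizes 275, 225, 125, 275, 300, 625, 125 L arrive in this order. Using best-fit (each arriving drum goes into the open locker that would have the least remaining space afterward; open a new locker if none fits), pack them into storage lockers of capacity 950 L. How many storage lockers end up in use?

3

  275 → locker 1 (new)  [load 275/950]
  225 → locker 1  [load 500/950]
  125 → locker 1  [load 625/950]
  275 → locker 1  [load 900/950]
  300 → locker 2 (new)  [load 300/950]
  625 → locker 2  [load 925/950]
  125 → locker 3 (new)  [load 125/950]
3 storage lockers opened.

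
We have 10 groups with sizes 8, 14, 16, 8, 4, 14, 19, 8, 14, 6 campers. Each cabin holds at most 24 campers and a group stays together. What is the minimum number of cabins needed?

5

Total = 19 + 16 + 14 + 14 + 14 + 8 + 8 + 8 + 6 + 4 = 111 campers.
Lower bound: ⌈111/24⌉ = 5 cabins.
A packing using 5 cabins:
  cabin 1: 19 + 4 = 23
  cabin 2: 16 + 8 = 24
  cabin 3: 14 + 8 = 22
  cabin 4: 14 + 8 = 22
  cabin 5: 14 + 6 = 20
This matches the lower bound, so 5 is optimal.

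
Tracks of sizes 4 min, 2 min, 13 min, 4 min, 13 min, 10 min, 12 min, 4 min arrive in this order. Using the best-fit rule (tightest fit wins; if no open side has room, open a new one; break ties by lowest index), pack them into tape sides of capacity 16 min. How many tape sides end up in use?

  4 → side 1 (new)  [load 4/16]
  2 → side 1  [load 6/16]
  13 → side 2 (new)  [load 13/16]
  4 → side 1  [load 10/16]
  13 → side 3 (new)  [load 13/16]
  10 → side 4 (new)  [load 10/16]
  12 → side 5 (new)  [load 12/16]
  4 → side 5  [load 16/16]
5 tape sides opened.

5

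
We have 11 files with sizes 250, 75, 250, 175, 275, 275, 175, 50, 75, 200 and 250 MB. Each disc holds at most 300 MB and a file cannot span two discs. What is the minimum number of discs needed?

Total = 275 + 275 + 250 + 250 + 250 + 200 + 175 + 175 + 75 + 75 + 50 = 2050 MB.
Lower bound: ⌈2050/300⌉ = 7 discs.
Also, 8 files each exceed 150 MB, and no two of those can share a disc, so at least 8 discs are needed.
A packing using 8 discs:
  disc 1: 275 = 275
  disc 2: 275 = 275
  disc 3: 250 + 50 = 300
  disc 4: 250 = 250
  disc 5: 250 = 250
  disc 6: 200 + 75 = 275
  disc 7: 175 + 75 = 250
  disc 8: 175 = 175
This matches the lower bound, so 8 is optimal.

8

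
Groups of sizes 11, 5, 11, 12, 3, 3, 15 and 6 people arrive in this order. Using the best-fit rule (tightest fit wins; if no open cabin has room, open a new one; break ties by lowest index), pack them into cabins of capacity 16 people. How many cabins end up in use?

5

  11 → cabin 1 (new)  [load 11/16]
  5 → cabin 1  [load 16/16]
  11 → cabin 2 (new)  [load 11/16]
  12 → cabin 3 (new)  [load 12/16]
  3 → cabin 3  [load 15/16]
  3 → cabin 2  [load 14/16]
  15 → cabin 4 (new)  [load 15/16]
  6 → cabin 5 (new)  [load 6/16]
5 cabins opened.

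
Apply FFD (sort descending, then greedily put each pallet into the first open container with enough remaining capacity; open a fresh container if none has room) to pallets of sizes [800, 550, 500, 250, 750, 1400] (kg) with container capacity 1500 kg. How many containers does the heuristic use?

Sorted descending: 1400, 800, 750, 550, 500, 250.
  1400 → container 1 (new)  [load 1400/1500]
  800 → container 2 (new)  [load 800/1500]
  750 → container 3 (new)  [load 750/1500]
  550 → container 2  [load 1350/1500]
  500 → container 3  [load 1250/1500]
  250 → container 3  [load 1500/1500]
3 containers opened.

3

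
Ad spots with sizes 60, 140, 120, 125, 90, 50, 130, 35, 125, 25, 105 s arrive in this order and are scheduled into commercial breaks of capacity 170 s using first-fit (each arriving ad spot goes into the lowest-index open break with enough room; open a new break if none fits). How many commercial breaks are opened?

7

  60 → break 1 (new)  [load 60/170]
  140 → break 2 (new)  [load 140/170]
  120 → break 3 (new)  [load 120/170]
  125 → break 4 (new)  [load 125/170]
  90 → break 1  [load 150/170]
  50 → break 3  [load 170/170]
  130 → break 5 (new)  [load 130/170]
  35 → break 4  [load 160/170]
  125 → break 6 (new)  [load 125/170]
  25 → break 2  [load 165/170]
  105 → break 7 (new)  [load 105/170]
7 commercial breaks opened.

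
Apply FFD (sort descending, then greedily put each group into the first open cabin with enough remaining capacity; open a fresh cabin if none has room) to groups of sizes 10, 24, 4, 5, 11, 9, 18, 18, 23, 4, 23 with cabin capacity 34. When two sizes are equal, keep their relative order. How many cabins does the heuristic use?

Sorted descending: 24, 23, 23, 18, 18, 11, 10, 9, 5, 4, 4.
  24 → cabin 1 (new)  [load 24/34]
  23 → cabin 2 (new)  [load 23/34]
  23 → cabin 3 (new)  [load 23/34]
  18 → cabin 4 (new)  [load 18/34]
  18 → cabin 5 (new)  [load 18/34]
  11 → cabin 2  [load 34/34]
  10 → cabin 1  [load 34/34]
  9 → cabin 3  [load 32/34]
  5 → cabin 4  [load 23/34]
  4 → cabin 4  [load 27/34]
  4 → cabin 4  [load 31/34]
5 cabins opened.

5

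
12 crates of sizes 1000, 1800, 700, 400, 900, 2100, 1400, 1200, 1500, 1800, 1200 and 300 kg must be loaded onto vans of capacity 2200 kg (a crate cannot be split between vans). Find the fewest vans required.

Total = 2100 + 1800 + 1800 + 1500 + 1400 + 1200 + 1200 + 1000 + 900 + 700 + 400 + 300 = 14300 kg.
Lower bound: ⌈14300/2200⌉ = 7 vans.
A packing using 7 vans:
  van 1: 2100 = 2100
  van 2: 1800 + 400 = 2200
  van 3: 1800 + 300 = 2100
  van 4: 1500 + 700 = 2200
  van 5: 1400 = 1400
  van 6: 1200 + 1000 = 2200
  van 7: 1200 + 900 = 2100
This matches the lower bound, so 7 is optimal.

7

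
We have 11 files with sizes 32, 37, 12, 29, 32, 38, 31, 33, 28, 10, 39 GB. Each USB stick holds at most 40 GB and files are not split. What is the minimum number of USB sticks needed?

9

Total = 39 + 38 + 37 + 33 + 32 + 32 + 31 + 29 + 28 + 12 + 10 = 321 GB.
Lower bound: ⌈321/40⌉ = 9 USB sticks.
A packing using 9 USB sticks:
  USB stick 1: 39 = 39
  USB stick 2: 38 = 38
  USB stick 3: 37 = 37
  USB stick 4: 33 = 33
  USB stick 5: 32 = 32
  USB stick 6: 32 = 32
  USB stick 7: 31 = 31
  USB stick 8: 29 + 10 = 39
  USB stick 9: 28 + 12 = 40
This matches the lower bound, so 9 is optimal.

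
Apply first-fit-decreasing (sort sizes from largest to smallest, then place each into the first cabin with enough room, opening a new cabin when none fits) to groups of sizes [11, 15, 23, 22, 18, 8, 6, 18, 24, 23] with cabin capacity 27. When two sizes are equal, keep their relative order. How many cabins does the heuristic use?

Sorted descending: 24, 23, 23, 22, 18, 18, 15, 11, 8, 6.
  24 → cabin 1 (new)  [load 24/27]
  23 → cabin 2 (new)  [load 23/27]
  23 → cabin 3 (new)  [load 23/27]
  22 → cabin 4 (new)  [load 22/27]
  18 → cabin 5 (new)  [load 18/27]
  18 → cabin 6 (new)  [load 18/27]
  15 → cabin 7 (new)  [load 15/27]
  11 → cabin 7  [load 26/27]
  8 → cabin 5  [load 26/27]
  6 → cabin 6  [load 24/27]
7 cabins opened.

7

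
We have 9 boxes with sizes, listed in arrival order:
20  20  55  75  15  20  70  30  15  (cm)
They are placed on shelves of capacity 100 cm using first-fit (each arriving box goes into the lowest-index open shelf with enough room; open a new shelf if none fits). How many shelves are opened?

4

  20 → shelf 1 (new)  [load 20/100]
  20 → shelf 1  [load 40/100]
  55 → shelf 1  [load 95/100]
  75 → shelf 2 (new)  [load 75/100]
  15 → shelf 2  [load 90/100]
  20 → shelf 3 (new)  [load 20/100]
  70 → shelf 3  [load 90/100]
  30 → shelf 4 (new)  [load 30/100]
  15 → shelf 4  [load 45/100]
4 shelves opened.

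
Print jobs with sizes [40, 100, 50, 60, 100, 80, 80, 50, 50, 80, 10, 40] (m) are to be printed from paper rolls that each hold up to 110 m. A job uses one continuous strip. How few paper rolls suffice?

8

Total = 100 + 100 + 80 + 80 + 80 + 60 + 50 + 50 + 50 + 40 + 40 + 10 = 740 m.
Lower bound: ⌈740/110⌉ = 7 paper rolls.
A packing using 8 paper rolls:
  roll 1: 100 + 10 = 110
  roll 2: 100 = 100
  roll 3: 80 = 80
  roll 4: 80 = 80
  roll 5: 80 = 80
  roll 6: 60 + 50 = 110
  roll 7: 50 + 50 = 100
  roll 8: 40 + 40 = 80
No arrangement into 7 paper rolls stays within capacity, so 8 is optimal.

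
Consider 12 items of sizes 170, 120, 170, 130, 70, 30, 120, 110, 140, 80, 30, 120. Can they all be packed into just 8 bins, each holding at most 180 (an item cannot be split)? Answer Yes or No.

Total = 1290; ⌈1290/180⌉ = 8.
The bound of 8 does not rule out 8, but exhaustive search shows no assignment into 8 bins of capacity 180 exists — the minimum is 9.

No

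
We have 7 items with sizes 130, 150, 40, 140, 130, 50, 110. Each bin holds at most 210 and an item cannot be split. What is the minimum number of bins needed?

5

Total = 150 + 140 + 130 + 130 + 110 + 50 + 40 = 750.
Lower bound: ⌈750/210⌉ = 4 bins.
Also, 5 items each exceed 105, and no two of those can share a bin, so at least 5 bins are needed.
A packing using 5 bins:
  bin 1: 150 + 50 = 200
  bin 2: 140 + 40 = 180
  bin 3: 130 = 130
  bin 4: 130 = 130
  bin 5: 110 = 110
This matches the lower bound, so 5 is optimal.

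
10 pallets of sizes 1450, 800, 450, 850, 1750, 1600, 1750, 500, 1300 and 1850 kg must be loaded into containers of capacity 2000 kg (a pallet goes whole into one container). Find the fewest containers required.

7

Total = 1850 + 1750 + 1750 + 1600 + 1450 + 1300 + 850 + 800 + 500 + 450 = 12300 kg.
Lower bound: ⌈12300/2000⌉ = 7 containers.
A packing using 7 containers:
  container 1: 1850 = 1850
  container 2: 1750 = 1750
  container 3: 1750 = 1750
  container 4: 1600 = 1600
  container 5: 1450 + 500 = 1950
  container 6: 1300 + 450 = 1750
  container 7: 850 + 800 = 1650
This matches the lower bound, so 7 is optimal.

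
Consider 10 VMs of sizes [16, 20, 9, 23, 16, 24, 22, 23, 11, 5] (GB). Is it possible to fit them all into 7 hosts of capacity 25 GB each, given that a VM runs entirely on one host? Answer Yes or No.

No

Total = 169 GB; ⌈169/25⌉ = 7.
The bound of 7 does not rule out 7, but exhaustive search shows no assignment into 7 hosts of capacity 25 GB exists — the minimum is 8.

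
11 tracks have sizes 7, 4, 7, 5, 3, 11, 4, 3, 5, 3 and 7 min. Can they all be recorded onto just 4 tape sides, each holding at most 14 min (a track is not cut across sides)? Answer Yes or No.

Total = 59 min; ⌈59/14⌉ = 5.
At least 5 tape sides are required, but only 4 are allowed.

No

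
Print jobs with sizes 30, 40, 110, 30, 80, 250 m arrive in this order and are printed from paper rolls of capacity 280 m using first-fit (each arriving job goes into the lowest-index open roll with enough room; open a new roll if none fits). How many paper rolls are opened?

3

  30 → roll 1 (new)  [load 30/280]
  40 → roll 1  [load 70/280]
  110 → roll 1  [load 180/280]
  30 → roll 1  [load 210/280]
  80 → roll 2 (new)  [load 80/280]
  250 → roll 3 (new)  [load 250/280]
3 paper rolls opened.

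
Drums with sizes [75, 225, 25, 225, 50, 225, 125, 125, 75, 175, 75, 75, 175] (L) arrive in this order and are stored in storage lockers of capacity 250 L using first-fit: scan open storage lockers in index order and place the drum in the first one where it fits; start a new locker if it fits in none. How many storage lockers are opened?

7

  75 → locker 1 (new)  [load 75/250]
  225 → locker 2 (new)  [load 225/250]
  25 → locker 1  [load 100/250]
  225 → locker 3 (new)  [load 225/250]
  50 → locker 1  [load 150/250]
  225 → locker 4 (new)  [load 225/250]
  125 → locker 5 (new)  [load 125/250]
  125 → locker 5  [load 250/250]
  75 → locker 1  [load 225/250]
  175 → locker 6 (new)  [load 175/250]
  75 → locker 6  [load 250/250]
  75 → locker 7 (new)  [load 75/250]
  175 → locker 7  [load 250/250]
7 storage lockers opened.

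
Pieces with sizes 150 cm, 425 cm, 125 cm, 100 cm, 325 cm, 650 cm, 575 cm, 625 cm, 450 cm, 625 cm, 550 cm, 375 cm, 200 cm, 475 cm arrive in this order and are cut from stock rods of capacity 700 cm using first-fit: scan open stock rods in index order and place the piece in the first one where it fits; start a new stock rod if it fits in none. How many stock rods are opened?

10

  150 → stock rod 1 (new)  [load 150/700]
  425 → stock rod 1  [load 575/700]
  125 → stock rod 1  [load 700/700]
  100 → stock rod 2 (new)  [load 100/700]
  325 → stock rod 2  [load 425/700]
  650 → stock rod 3 (new)  [load 650/700]
  575 → stock rod 4 (new)  [load 575/700]
  625 → stock rod 5 (new)  [load 625/700]
  450 → stock rod 6 (new)  [load 450/700]
  625 → stock rod 7 (new)  [load 625/700]
  550 → stock rod 8 (new)  [load 550/700]
  375 → stock rod 9 (new)  [load 375/700]
  200 → stock rod 2  [load 625/700]
  475 → stock rod 10 (new)  [load 475/700]
10 stock rods opened.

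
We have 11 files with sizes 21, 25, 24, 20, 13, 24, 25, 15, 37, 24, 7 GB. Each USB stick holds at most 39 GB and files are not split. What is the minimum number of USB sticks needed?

Total = 37 + 25 + 25 + 24 + 24 + 24 + 21 + 20 + 15 + 13 + 7 = 235 GB.
Lower bound: ⌈235/39⌉ = 7 USB sticks.
Also, 8 files each exceed 39/2 GB, and no two of those can share a USB stick, so at least 8 USB sticks are needed.
A packing using 8 USB sticks:
  USB stick 1: 37 = 37
  USB stick 2: 25 + 13 = 38
  USB stick 3: 25 + 7 = 32
  USB stick 4: 24 + 15 = 39
  USB stick 5: 24 = 24
  USB stick 6: 24 = 24
  USB stick 7: 21 = 21
  USB stick 8: 20 = 20
This matches the lower bound, so 8 is optimal.

8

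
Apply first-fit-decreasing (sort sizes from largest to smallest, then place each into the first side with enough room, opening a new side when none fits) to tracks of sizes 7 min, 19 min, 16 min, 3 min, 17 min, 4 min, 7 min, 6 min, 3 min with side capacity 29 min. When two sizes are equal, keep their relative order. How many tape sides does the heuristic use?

3

Sorted descending: 19, 17, 16, 7, 7, 6, 4, 3, 3.
  19 → side 1 (new)  [load 19/29]
  17 → side 2 (new)  [load 17/29]
  16 → side 3 (new)  [load 16/29]
  7 → side 1  [load 26/29]
  7 → side 2  [load 24/29]
  6 → side 3  [load 22/29]
  4 → side 2  [load 28/29]
  3 → side 1  [load 29/29]
  3 → side 3  [load 25/29]
3 tape sides opened.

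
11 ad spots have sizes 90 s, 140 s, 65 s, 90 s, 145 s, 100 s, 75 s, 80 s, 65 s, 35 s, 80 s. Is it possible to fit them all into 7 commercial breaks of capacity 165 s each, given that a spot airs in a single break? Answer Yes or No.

A valid assignment using 7 commercial breaks:
  break 1: 145 = 145
  break 2: 140 = 140
  break 3: 100 + 65 = 165
  break 4: 90 + 75 = 165
  break 5: 90 + 65 = 155
  break 6: 80 + 80 = 160
  break 7: 35 = 35
Every load is within 165 s, so 7 commercial breaks suffice.

Yes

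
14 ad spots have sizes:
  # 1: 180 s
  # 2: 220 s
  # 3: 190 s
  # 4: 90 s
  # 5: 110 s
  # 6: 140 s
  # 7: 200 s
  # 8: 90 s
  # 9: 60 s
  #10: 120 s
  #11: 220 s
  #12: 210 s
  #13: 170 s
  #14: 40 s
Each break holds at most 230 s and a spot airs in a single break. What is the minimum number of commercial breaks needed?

10

Total = 220 + 220 + 210 + 200 + 190 + 180 + 170 + 140 + 120 + 110 + 90 + 90 + 60 + 40 = 2040 s.
Lower bound: ⌈2040/230⌉ = 9 commercial breaks.
A packing using 10 commercial breaks:
  break 1: 220 = 220
  break 2: 220 = 220
  break 3: 210 = 210
  break 4: 200 = 200
  break 5: 190 + 40 = 230
  break 6: 180 = 180
  break 7: 170 + 60 = 230
  break 8: 140 + 90 = 230
  break 9: 120 + 110 = 230
  break 10: 90 = 90
No arrangement into 9 commercial breaks stays within capacity, so 10 is optimal.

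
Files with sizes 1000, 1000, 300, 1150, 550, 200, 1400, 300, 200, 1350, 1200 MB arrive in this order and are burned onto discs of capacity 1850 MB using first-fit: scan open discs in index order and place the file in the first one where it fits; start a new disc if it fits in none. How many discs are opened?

  1000 → disc 1 (new)  [load 1000/1850]
  1000 → disc 2 (new)  [load 1000/1850]
  300 → disc 1  [load 1300/1850]
  1150 → disc 3 (new)  [load 1150/1850]
  550 → disc 1  [load 1850/1850]
  200 → disc 2  [load 1200/1850]
  1400 → disc 4 (new)  [load 1400/1850]
  300 → disc 2  [load 1500/1850]
  200 → disc 2  [load 1700/1850]
  1350 → disc 5 (new)  [load 1350/1850]
  1200 → disc 6 (new)  [load 1200/1850]
6 discs opened.

6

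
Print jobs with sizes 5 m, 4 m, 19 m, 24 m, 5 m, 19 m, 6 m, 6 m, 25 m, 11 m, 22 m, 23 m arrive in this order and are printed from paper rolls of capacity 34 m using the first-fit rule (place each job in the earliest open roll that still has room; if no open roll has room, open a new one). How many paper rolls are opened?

  5 → roll 1 (new)  [load 5/34]
  4 → roll 1  [load 9/34]
  19 → roll 1  [load 28/34]
  24 → roll 2 (new)  [load 24/34]
  5 → roll 1  [load 33/34]
  19 → roll 3 (new)  [load 19/34]
  6 → roll 2  [load 30/34]
  6 → roll 3  [load 25/34]
  25 → roll 4 (new)  [load 25/34]
  11 → roll 5 (new)  [load 11/34]
  22 → roll 5  [load 33/34]
  23 → roll 6 (new)  [load 23/34]
6 paper rolls opened.

6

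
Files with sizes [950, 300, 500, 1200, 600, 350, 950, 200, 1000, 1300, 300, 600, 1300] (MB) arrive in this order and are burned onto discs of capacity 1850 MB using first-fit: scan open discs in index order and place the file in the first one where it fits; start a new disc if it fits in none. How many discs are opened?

  950 → disc 1 (new)  [load 950/1850]
  300 → disc 1  [load 1250/1850]
  500 → disc 1  [load 1750/1850]
  1200 → disc 2 (new)  [load 1200/1850]
  600 → disc 2  [load 1800/1850]
  350 → disc 3 (new)  [load 350/1850]
  950 → disc 3  [load 1300/1850]
  200 → disc 3  [load 1500/1850]
  1000 → disc 4 (new)  [load 1000/1850]
  1300 → disc 5 (new)  [load 1300/1850]
  300 → disc 3  [load 1800/1850]
  600 → disc 4  [load 1600/1850]
  1300 → disc 6 (new)  [load 1300/1850]
6 discs opened.

6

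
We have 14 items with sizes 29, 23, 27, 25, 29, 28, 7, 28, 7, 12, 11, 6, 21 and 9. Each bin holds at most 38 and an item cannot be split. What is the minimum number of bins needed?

Total = 29 + 29 + 28 + 28 + 27 + 25 + 23 + 21 + 12 + 11 + 9 + 7 + 7 + 6 = 262.
Lower bound: ⌈262/38⌉ = 7 bins.
Also, 8 items each exceed 19, and no two of those can share a bin, so at least 8 bins are needed.
A packing using 8 bins:
  bin 1: 29 + 9 = 38
  bin 2: 29 + 7 = 36
  bin 3: 28 + 7 = 35
  bin 4: 28 + 6 = 34
  bin 5: 27 + 11 = 38
  bin 6: 25 + 12 = 37
  bin 7: 23 = 23
  bin 8: 21 = 21
This matches the lower bound, so 8 is optimal.

8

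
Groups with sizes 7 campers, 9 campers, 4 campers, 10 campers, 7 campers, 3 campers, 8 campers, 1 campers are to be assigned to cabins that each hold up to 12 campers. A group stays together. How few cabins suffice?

5

Total = 10 + 9 + 8 + 7 + 7 + 4 + 3 + 1 = 49 campers.
Lower bound: ⌈49/12⌉ = 5 cabins.
A packing using 5 cabins:
  cabin 1: 10 + 1 = 11
  cabin 2: 9 + 3 = 12
  cabin 3: 8 + 4 = 12
  cabin 4: 7 = 7
  cabin 5: 7 = 7
This matches the lower bound, so 5 is optimal.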